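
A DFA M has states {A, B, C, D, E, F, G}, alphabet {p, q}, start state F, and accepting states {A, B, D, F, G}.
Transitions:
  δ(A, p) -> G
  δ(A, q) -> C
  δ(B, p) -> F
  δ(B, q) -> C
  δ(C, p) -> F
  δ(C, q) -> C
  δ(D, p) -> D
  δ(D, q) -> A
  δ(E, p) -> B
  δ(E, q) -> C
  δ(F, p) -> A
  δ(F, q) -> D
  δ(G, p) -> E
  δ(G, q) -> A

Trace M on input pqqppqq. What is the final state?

C

F --p--> A
A --q--> C
C --q--> C
C --p--> F
F --p--> A
A --q--> C
C --q--> C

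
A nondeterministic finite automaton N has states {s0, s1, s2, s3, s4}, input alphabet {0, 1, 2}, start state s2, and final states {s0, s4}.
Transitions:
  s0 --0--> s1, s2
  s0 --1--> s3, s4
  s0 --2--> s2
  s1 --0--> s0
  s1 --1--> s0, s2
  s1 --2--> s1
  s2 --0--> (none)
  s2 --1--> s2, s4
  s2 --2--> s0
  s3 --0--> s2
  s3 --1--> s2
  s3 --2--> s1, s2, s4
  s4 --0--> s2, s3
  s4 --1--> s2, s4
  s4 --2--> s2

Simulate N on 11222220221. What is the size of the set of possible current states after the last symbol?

3

Start: {s2}
read 1: {s2, s4}
read 1: {s2, s4}
read 2: {s0, s2}
read 2: {s0, s2}
read 2: {s0, s2}
read 2: {s0, s2}
read 2: {s0, s2}
read 0: {s1, s2}
read 2: {s0, s1}
read 2: {s1, s2}
read 1: {s0, s2, s4}
Final reachable set {s0, s2, s4} has 3 states.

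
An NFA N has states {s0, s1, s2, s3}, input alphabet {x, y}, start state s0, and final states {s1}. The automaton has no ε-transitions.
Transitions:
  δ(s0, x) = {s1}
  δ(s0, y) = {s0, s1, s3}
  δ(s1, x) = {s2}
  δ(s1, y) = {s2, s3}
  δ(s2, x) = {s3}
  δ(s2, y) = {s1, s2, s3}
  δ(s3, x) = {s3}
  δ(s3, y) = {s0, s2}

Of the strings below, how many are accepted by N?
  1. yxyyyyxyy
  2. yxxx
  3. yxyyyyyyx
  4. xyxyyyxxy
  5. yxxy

4

yxyyyyxyy: accepted
yxxx: rejected
yxyyyyyyx: accepted
xyxyyyxxy: accepted
yxxy: accepted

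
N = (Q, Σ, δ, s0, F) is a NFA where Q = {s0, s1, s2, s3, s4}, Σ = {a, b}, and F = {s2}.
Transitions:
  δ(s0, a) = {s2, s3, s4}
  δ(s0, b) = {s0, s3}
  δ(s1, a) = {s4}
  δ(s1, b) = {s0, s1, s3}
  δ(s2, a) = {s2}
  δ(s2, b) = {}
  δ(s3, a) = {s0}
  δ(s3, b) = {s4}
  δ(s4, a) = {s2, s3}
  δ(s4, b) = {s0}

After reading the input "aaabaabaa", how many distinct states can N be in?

4

Start: {s0}
read a: {s2, s3, s4}
read a: {s0, s2, s3}
read a: {s0, s2, s3, s4}
read b: {s0, s3, s4}
read a: {s0, s2, s3, s4}
read a: {s0, s2, s3, s4}
read b: {s0, s3, s4}
read a: {s0, s2, s3, s4}
read a: {s0, s2, s3, s4}
Final reachable set {s0, s2, s3, s4} has 4 states.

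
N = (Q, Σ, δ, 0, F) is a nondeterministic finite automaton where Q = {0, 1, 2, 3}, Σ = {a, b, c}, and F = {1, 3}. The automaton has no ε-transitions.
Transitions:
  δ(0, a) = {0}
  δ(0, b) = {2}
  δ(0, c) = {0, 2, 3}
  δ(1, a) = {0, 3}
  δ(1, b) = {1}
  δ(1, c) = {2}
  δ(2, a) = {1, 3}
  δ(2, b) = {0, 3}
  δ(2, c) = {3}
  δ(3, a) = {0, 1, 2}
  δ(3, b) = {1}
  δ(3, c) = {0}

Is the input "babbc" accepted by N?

Start: {0}
read b: {2}
read a: {1, 3}
read b: {1}
read b: {1}
read c: {2}
Reachable ∩ accepting = {} — empty.

rejected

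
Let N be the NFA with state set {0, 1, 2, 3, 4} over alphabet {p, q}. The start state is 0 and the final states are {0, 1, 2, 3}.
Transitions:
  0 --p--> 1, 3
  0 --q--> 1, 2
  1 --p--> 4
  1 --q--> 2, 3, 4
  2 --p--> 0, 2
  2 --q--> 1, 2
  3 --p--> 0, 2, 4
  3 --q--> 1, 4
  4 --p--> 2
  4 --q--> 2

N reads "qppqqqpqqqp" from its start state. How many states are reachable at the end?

Start: {0}
read q: {1, 2}
read p: {0, 2, 4}
read p: {0, 1, 2, 3}
read q: {1, 2, 3, 4}
read q: {1, 2, 3, 4}
read q: {1, 2, 3, 4}
read p: {0, 2, 4}
read q: {1, 2}
read q: {1, 2, 3, 4}
read q: {1, 2, 3, 4}
read p: {0, 2, 4}
Final reachable set {0, 2, 4} has 3 states.

3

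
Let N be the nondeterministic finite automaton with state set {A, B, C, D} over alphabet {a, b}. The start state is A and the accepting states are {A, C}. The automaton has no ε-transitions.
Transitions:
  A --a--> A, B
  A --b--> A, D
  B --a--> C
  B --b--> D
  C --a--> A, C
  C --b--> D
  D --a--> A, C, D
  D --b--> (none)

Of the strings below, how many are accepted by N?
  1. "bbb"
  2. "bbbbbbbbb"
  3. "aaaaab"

3

"bbb": accepted
"bbbbbbbbb": accepted
"aaaaab": accepted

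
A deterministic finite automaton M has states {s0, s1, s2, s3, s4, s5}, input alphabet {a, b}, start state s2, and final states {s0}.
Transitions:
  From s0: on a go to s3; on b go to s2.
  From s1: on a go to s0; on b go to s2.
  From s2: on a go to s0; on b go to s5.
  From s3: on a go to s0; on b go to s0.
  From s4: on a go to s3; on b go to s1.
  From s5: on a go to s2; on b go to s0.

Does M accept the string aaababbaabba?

s2 --a--> s0
s0 --a--> s3
s3 --a--> s0
s0 --b--> s2
s2 --a--> s0
s0 --b--> s2
s2 --b--> s5
s5 --a--> s2
s2 --a--> s0
s0 --b--> s2
s2 --b--> s5
s5 --a--> s2
End in state s2, which is not an accepting state.

rejected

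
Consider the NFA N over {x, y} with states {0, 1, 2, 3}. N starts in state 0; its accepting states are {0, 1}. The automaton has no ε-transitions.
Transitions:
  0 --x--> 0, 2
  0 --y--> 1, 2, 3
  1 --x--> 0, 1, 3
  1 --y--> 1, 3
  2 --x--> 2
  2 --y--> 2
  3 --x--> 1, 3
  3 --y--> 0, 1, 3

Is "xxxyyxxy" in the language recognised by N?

accepted

Start: {0}
read x: {0, 2}
read x: {0, 2}
read x: {0, 2}
read y: {1, 2, 3}
read y: {0, 1, 2, 3}
read x: {0, 1, 2, 3}
read x: {0, 1, 2, 3}
read y: {0, 1, 2, 3}
Reachable ∩ accepting = {0, 1} — nonempty.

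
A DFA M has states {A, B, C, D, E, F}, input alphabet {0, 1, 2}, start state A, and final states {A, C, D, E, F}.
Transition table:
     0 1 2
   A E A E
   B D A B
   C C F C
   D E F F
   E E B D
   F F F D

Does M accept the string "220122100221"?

A --2--> E
E --2--> D
D --0--> E
E --1--> B
B --2--> B
B --2--> B
B --1--> A
A --0--> E
E --0--> E
E --2--> D
D --2--> F
F --1--> F
End in state F, which is an accepting state.

accepted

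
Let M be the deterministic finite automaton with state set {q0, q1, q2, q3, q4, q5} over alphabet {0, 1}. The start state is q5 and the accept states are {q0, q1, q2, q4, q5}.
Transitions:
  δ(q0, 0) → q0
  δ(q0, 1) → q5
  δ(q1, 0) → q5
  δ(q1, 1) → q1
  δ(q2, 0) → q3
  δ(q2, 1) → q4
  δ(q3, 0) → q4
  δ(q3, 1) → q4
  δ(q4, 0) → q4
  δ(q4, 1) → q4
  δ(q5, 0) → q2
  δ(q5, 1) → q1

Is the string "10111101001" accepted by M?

accepted

q5 --1--> q1
q1 --0--> q5
q5 --1--> q1
q1 --1--> q1
q1 --1--> q1
q1 --1--> q1
q1 --0--> q5
q5 --1--> q1
q1 --0--> q5
q5 --0--> q2
q2 --1--> q4
End in state q4, which is an accepting state.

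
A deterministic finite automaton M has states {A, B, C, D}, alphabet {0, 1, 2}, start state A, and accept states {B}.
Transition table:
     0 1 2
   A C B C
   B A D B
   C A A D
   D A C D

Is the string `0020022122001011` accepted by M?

accepted

A --0--> C
C --0--> A
A --2--> C
C --0--> A
A --0--> C
C --2--> D
D --2--> D
D --1--> C
C --2--> D
D --2--> D
D --0--> A
A --0--> C
C --1--> A
A --0--> C
C --1--> A
A --1--> B
End in state B, which is an accepting state.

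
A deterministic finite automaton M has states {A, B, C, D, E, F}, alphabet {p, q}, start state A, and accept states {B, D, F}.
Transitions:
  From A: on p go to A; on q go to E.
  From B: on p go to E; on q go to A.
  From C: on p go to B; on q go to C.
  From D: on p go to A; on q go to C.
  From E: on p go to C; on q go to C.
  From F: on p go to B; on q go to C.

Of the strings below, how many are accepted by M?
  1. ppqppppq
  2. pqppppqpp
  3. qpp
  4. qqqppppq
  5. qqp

ppqppppq: rejected
pqppppqpp: rejected
qpp: accepted
qqqppppq: rejected
qqp: accepted

2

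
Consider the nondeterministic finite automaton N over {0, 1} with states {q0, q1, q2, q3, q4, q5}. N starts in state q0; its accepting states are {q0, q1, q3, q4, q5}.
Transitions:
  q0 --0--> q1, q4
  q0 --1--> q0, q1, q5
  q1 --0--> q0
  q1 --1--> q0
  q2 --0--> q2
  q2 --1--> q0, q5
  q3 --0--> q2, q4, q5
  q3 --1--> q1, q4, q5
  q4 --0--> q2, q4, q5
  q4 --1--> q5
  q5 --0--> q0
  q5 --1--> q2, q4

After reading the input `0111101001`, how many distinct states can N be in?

5

Start: {q0}
read 0: {q1, q4}
read 1: {q0, q5}
read 1: {q0, q1, q2, q4, q5}
read 1: {q0, q1, q2, q4, q5}
read 1: {q0, q1, q2, q4, q5}
read 0: {q0, q1, q2, q4, q5}
read 1: {q0, q1, q2, q4, q5}
read 0: {q0, q1, q2, q4, q5}
read 0: {q0, q1, q2, q4, q5}
read 1: {q0, q1, q2, q4, q5}
Final reachable set {q0, q1, q2, q4, q5} has 5 states.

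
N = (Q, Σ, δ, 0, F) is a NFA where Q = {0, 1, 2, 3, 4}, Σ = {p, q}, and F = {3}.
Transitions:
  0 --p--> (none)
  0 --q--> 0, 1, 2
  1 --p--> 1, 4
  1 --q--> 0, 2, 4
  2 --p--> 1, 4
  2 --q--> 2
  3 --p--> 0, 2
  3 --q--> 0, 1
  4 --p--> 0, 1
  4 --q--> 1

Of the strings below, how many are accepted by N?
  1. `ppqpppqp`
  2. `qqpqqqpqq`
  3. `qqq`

0

`ppqpppqp`: rejected
`qqpqqqpqq`: rejected
`qqq`: rejected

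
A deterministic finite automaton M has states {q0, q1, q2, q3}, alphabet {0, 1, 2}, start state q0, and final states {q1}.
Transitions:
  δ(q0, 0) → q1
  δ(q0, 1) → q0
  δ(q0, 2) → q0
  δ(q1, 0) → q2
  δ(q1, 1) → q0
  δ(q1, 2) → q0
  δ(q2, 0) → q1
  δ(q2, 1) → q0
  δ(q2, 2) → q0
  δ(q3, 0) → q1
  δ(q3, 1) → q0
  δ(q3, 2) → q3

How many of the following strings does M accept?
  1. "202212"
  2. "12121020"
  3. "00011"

1

"202212": rejected
"12121020": accepted
"00011": rejected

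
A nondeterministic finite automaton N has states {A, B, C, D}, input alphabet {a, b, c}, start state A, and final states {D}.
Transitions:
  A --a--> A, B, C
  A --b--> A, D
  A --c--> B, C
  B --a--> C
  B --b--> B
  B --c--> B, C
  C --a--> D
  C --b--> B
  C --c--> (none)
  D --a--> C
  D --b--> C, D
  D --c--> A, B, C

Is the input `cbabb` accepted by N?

rejected

Start: {A}
read c: {B, C}
read b: {B}
read a: {C}
read b: {B}
read b: {B}
Reachable ∩ accepting = {} — empty.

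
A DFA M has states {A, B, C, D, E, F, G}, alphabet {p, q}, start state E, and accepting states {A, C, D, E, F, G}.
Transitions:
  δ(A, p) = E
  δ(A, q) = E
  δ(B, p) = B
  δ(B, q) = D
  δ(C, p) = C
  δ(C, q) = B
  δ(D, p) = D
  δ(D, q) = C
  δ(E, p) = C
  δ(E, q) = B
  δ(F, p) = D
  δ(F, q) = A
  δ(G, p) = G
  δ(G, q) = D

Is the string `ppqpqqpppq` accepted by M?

E --p--> C
C --p--> C
C --q--> B
B --p--> B
B --q--> D
D --q--> C
C --p--> C
C --p--> C
C --p--> C
C --q--> B
End in state B, which is not an accepting state.

rejected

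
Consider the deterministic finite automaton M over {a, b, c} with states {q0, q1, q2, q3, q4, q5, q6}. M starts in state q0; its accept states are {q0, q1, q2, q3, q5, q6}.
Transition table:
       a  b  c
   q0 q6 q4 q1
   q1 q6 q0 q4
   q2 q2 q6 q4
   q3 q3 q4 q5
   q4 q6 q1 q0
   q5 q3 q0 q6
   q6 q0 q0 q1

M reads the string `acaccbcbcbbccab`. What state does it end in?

q0

q0 --a--> q6
q6 --c--> q1
q1 --a--> q6
q6 --c--> q1
q1 --c--> q4
q4 --b--> q1
q1 --c--> q4
q4 --b--> q1
q1 --c--> q4
q4 --b--> q1
q1 --b--> q0
q0 --c--> q1
q1 --c--> q4
q4 --a--> q6
q6 --b--> q0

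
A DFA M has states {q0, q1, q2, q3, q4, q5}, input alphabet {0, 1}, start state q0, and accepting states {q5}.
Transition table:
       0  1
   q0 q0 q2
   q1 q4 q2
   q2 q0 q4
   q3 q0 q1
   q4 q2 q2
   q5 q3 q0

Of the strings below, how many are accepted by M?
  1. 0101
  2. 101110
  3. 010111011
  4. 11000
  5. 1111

0101: rejected
101110: rejected
010111011: rejected
11000: rejected
1111: rejected

0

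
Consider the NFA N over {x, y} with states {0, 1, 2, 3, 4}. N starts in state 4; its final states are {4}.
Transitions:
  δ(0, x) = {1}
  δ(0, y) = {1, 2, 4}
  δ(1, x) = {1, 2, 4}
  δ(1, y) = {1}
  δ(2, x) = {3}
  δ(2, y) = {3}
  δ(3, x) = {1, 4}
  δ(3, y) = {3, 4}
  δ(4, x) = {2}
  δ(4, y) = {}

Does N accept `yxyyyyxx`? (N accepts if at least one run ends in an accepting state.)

rejected

Start: {4}
read y: {}
The reachable set is empty and stays empty for the remaining 7 symbols.
Reachable ∩ accepting = {} — empty.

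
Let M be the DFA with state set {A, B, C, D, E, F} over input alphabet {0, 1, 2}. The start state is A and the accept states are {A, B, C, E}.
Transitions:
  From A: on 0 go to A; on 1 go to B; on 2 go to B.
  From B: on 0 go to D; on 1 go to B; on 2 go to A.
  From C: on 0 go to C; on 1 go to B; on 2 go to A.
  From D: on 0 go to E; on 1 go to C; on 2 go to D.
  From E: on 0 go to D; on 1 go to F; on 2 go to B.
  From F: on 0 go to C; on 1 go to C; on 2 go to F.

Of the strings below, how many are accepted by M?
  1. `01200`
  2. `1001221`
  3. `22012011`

`01200`: accepted
`1001221`: accepted
`22012011`: accepted

3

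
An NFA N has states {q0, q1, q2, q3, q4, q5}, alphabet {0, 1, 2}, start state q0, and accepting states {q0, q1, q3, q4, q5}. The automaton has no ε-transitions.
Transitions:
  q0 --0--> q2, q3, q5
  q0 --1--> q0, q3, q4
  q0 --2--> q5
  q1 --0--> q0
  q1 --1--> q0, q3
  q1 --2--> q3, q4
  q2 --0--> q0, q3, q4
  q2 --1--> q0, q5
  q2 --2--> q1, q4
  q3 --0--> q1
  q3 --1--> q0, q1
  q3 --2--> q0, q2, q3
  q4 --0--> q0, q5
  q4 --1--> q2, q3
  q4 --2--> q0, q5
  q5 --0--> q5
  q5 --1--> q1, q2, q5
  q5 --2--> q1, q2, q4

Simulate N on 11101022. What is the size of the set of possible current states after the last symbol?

Start: {q0}
read 1: {q0, q3, q4}
read 1: {q0, q1, q2, q3, q4}
read 1: {q0, q1, q2, q3, q4, q5}
read 0: {q0, q1, q2, q3, q4, q5}
read 1: {q0, q1, q2, q3, q4, q5}
read 0: {q0, q1, q2, q3, q4, q5}
read 2: {q0, q1, q2, q3, q4, q5}
read 2: {q0, q1, q2, q3, q4, q5}
Final reachable set {q0, q1, q2, q3, q4, q5} has 6 states.

6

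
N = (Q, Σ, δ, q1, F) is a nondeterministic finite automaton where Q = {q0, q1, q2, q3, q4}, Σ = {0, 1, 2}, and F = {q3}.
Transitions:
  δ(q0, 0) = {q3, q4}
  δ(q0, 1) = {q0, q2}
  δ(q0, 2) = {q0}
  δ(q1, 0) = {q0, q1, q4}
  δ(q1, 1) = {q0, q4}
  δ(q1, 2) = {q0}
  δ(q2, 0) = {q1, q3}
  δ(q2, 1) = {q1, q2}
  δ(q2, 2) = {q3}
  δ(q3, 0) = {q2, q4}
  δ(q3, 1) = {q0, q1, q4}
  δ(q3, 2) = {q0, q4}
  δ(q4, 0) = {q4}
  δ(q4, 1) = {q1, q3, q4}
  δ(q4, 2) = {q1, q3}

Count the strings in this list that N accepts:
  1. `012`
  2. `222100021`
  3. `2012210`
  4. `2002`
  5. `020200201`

5

`012`: accepted
`222100021`: accepted
`2012210`: accepted
`2002`: accepted
`020200201`: accepted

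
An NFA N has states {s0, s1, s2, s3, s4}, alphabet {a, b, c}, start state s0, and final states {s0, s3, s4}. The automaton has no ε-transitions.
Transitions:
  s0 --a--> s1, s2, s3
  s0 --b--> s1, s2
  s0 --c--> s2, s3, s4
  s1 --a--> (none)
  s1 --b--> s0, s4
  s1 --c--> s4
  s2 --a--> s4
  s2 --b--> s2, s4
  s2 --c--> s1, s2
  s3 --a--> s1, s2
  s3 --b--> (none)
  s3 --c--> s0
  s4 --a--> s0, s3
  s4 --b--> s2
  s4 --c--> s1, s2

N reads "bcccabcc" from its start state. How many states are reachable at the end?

3

Start: {s0}
read b: {s1, s2}
read c: {s1, s2, s4}
read c: {s1, s2, s4}
read c: {s1, s2, s4}
read a: {s0, s3, s4}
read b: {s1, s2}
read c: {s1, s2, s4}
read c: {s1, s2, s4}
Final reachable set {s1, s2, s4} has 3 states.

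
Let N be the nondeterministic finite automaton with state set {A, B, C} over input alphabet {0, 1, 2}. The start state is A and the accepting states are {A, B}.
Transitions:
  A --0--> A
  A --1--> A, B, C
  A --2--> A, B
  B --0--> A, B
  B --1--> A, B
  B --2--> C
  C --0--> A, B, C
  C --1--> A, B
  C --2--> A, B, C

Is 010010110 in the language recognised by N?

accepted

Start: {A}
read 0: {A}
read 1: {A, B, C}
read 0: {A, B, C}
read 0: {A, B, C}
read 1: {A, B, C}
read 0: {A, B, C}
read 1: {A, B, C}
read 1: {A, B, C}
read 0: {A, B, C}
Reachable ∩ accepting = {A, B} — nonempty.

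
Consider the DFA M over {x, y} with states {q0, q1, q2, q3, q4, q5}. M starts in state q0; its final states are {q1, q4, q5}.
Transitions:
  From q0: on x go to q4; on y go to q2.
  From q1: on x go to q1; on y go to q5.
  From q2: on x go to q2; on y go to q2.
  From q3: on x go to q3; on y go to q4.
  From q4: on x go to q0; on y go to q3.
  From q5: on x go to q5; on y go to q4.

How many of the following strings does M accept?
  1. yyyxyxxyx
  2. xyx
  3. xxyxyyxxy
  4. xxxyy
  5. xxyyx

yyyxyxxyx: rejected
xyx: rejected
xxyxyyxxy: rejected
xxxyy: accepted
xxyyx: rejected

1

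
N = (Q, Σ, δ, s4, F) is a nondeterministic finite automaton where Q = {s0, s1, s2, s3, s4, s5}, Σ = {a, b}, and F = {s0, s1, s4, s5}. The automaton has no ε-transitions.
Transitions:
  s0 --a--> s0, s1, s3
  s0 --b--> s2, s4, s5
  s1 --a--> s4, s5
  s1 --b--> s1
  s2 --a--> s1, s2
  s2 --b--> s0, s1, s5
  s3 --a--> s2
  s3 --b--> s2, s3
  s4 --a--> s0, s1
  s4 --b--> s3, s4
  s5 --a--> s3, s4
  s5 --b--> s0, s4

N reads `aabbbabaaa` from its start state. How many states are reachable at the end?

6

Start: {s4}
read a: {s0, s1}
read a: {s0, s1, s3, s4, s5}
read b: {s0, s1, s2, s3, s4, s5}
read b: {s0, s1, s2, s3, s4, s5}
read b: {s0, s1, s2, s3, s4, s5}
read a: {s0, s1, s2, s3, s4, s5}
read b: {s0, s1, s2, s3, s4, s5}
read a: {s0, s1, s2, s3, s4, s5}
read a: {s0, s1, s2, s3, s4, s5}
read a: {s0, s1, s2, s3, s4, s5}
Final reachable set {s0, s1, s2, s3, s4, s5} has 6 states.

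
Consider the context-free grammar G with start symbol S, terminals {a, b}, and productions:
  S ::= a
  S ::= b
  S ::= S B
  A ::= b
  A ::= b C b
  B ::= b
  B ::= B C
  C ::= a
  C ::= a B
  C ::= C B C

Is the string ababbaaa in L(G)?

S ⇒ SB ⇒ SBB ⇒ SBBB ⇒ aBBB ⇒ aBCBB ⇒ abCBB ⇒ abaBB ⇒ ababB ⇒ ababBC ⇒ ababBCC ⇒ ababBCCC ⇒ ababbCCC ⇒ ababbaCC ⇒ ababbaaC ⇒ ababbaaa

yes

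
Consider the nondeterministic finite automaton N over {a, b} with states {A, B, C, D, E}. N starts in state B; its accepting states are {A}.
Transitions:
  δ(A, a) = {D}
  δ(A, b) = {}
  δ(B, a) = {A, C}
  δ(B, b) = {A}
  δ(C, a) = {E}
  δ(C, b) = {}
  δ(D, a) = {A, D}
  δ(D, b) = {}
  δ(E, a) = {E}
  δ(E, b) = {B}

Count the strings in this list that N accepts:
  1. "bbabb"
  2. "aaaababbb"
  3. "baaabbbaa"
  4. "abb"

"bbabb": rejected
"aaaababbb": rejected
"baaabbbaa": rejected
"abb": rejected

0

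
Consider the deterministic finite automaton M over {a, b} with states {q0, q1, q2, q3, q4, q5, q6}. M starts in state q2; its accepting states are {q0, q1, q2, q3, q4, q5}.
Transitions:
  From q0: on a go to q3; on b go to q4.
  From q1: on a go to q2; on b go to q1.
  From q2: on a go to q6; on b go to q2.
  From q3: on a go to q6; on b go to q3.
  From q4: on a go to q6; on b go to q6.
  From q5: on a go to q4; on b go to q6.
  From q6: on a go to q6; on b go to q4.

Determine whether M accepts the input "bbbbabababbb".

q2 --b--> q2
q2 --b--> q2
q2 --b--> q2
q2 --b--> q2
q2 --a--> q6
q6 --b--> q4
q4 --a--> q6
q6 --b--> q4
q4 --a--> q6
q6 --b--> q4
q4 --b--> q6
q6 --b--> q4
End in state q4, which is an accepting state.

accepted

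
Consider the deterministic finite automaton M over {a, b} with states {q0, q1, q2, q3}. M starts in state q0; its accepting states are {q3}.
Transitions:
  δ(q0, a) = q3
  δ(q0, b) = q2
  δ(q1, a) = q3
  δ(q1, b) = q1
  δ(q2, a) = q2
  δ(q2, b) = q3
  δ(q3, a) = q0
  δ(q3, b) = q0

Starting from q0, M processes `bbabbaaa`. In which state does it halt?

q0

q0 --b--> q2
q2 --b--> q3
q3 --a--> q0
q0 --b--> q2
q2 --b--> q3
q3 --a--> q0
q0 --a--> q3
q3 --a--> q0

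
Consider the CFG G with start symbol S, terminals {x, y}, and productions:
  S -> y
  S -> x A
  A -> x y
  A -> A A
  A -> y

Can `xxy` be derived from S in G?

S ⇒ xA ⇒ xxy

yes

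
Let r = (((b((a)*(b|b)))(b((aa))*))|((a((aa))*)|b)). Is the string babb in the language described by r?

yes

The left alternative ((b((a)*(b|b)))(b((aa))*)) matches babb.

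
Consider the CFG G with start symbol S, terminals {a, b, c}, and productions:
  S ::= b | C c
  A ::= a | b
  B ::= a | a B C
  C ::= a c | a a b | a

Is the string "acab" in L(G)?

no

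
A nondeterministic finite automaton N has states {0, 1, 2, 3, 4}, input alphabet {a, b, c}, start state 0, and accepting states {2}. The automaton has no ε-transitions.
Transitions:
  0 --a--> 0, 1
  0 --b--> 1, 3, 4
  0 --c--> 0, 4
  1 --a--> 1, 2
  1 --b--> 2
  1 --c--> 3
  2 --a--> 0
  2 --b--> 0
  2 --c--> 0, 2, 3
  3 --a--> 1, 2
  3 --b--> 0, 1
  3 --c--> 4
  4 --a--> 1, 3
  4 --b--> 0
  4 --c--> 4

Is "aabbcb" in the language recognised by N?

Start: {0}
read a: {0, 1}
read a: {0, 1, 2}
read b: {0, 1, 2, 3, 4}
read b: {0, 1, 2, 3, 4}
read c: {0, 2, 3, 4}
read b: {0, 1, 3, 4}
Reachable ∩ accepting = {} — empty.

rejected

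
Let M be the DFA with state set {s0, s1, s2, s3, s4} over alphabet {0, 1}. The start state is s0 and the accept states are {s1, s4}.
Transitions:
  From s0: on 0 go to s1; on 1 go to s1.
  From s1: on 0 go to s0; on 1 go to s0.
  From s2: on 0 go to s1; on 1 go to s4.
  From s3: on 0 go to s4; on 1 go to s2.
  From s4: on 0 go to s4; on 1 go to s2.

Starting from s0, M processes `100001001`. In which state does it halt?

s1

s0 --1--> s1
s1 --0--> s0
s0 --0--> s1
s1 --0--> s0
s0 --0--> s1
s1 --1--> s0
s0 --0--> s1
s1 --0--> s0
s0 --1--> s1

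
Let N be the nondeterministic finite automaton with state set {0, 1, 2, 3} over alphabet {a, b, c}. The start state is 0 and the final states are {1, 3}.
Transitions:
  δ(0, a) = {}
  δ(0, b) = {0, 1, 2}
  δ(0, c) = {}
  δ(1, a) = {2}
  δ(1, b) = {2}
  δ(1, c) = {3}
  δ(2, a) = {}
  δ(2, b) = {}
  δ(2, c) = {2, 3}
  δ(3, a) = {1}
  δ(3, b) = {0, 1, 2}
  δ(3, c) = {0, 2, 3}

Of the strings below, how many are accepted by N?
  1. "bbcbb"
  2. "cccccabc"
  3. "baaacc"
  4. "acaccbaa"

"bbcbb": accepted
"cccccabc": rejected
"baaacc": rejected
"acaccbaa": rejected

1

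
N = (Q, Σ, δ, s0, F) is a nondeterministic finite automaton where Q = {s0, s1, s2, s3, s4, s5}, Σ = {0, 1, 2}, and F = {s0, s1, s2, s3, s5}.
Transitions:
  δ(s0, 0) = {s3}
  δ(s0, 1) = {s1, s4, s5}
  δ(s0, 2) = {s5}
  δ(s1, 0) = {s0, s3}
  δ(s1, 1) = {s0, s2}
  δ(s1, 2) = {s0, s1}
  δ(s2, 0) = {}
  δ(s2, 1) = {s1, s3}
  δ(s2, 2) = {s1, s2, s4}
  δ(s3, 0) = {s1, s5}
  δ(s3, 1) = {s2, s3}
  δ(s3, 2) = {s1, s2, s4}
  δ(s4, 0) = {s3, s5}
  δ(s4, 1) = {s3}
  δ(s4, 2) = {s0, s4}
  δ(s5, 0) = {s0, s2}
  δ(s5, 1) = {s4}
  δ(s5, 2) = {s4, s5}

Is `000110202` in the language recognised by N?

Start: {s0}
read 0: {s3}
read 0: {s1, s5}
read 0: {s0, s2, s3}
read 1: {s1, s2, s3, s4, s5}
read 1: {s0, s1, s2, s3, s4}
read 0: {s0, s1, s3, s5}
read 2: {s0, s1, s2, s4, s5}
read 0: {s0, s2, s3, s5}
read 2: {s1, s2, s4, s5}
Reachable ∩ accepting = {s1, s2, s5} — nonempty.

accepted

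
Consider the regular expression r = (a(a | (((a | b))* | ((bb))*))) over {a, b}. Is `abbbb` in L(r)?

Split as a·bbbb: a matches a and (a|(((a|b))*|((bb))*)) matches bbbb.

yes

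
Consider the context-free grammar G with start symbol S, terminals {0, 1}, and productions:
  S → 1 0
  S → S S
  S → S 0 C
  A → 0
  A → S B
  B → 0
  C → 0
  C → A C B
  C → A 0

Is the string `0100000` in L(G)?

no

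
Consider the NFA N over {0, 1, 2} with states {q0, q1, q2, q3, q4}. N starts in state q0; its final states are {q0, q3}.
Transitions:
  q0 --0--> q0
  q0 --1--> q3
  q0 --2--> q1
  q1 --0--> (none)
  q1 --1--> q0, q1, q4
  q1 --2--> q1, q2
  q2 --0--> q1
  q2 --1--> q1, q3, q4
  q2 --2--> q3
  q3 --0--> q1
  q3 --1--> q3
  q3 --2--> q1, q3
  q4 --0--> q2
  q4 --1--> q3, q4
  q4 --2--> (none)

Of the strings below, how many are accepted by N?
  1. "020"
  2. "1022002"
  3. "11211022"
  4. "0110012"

"020": rejected
"1022002": rejected
"11211022": accepted
"0110012": rejected

1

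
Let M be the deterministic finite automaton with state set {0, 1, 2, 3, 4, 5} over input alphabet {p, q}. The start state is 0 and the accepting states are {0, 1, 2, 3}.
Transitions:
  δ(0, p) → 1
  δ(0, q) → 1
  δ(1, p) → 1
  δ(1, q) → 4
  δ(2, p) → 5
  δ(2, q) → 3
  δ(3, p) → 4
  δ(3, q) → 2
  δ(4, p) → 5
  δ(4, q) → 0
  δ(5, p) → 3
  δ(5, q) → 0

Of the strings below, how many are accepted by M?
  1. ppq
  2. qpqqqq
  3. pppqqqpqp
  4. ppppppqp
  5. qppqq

1

ppq: rejected
qpqqqq: rejected
pppqqqpqp: rejected
ppppppqp: rejected
qppqq: accepted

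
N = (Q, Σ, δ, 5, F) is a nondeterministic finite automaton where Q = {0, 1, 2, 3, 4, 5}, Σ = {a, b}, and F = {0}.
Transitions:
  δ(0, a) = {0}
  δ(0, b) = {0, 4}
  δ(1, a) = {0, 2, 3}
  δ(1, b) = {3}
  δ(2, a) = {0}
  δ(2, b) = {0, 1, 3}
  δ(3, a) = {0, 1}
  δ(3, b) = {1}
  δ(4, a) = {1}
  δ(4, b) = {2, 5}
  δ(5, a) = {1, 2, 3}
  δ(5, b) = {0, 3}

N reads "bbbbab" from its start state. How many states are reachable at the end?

4

Start: {5}
read b: {0, 3}
read b: {0, 1, 4}
read b: {0, 2, 3, 4, 5}
read b: {0, 1, 2, 3, 4, 5}
read a: {0, 1, 2, 3}
read b: {0, 1, 3, 4}
Final reachable set {0, 1, 3, 4} has 4 states.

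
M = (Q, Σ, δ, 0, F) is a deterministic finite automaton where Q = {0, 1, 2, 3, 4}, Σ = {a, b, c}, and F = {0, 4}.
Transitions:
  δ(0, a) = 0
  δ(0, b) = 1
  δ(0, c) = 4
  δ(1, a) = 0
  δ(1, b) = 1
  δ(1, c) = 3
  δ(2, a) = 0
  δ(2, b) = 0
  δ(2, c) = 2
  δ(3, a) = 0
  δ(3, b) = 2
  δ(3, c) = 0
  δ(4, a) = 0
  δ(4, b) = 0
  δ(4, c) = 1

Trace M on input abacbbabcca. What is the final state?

0 --a--> 0
0 --b--> 1
1 --a--> 0
0 --c--> 4
4 --b--> 0
0 --b--> 1
1 --a--> 0
0 --b--> 1
1 --c--> 3
3 --c--> 0
0 --a--> 0

0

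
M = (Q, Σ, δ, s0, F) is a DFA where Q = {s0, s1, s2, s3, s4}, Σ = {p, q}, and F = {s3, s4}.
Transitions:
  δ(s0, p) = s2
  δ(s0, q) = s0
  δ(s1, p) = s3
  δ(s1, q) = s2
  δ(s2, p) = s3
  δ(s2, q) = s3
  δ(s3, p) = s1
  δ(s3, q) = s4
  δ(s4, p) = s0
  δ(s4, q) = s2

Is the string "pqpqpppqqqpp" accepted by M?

accepted

s0 --p--> s2
s2 --q--> s3
s3 --p--> s1
s1 --q--> s2
s2 --p--> s3
s3 --p--> s1
s1 --p--> s3
s3 --q--> s4
s4 --q--> s2
s2 --q--> s3
s3 --p--> s1
s1 --p--> s3
End in state s3, which is an accepting state.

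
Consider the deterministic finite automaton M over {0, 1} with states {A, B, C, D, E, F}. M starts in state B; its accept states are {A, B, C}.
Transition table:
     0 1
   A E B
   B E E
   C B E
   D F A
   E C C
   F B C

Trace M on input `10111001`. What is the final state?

E

B --1--> E
E --0--> C
C --1--> E
E --1--> C
C --1--> E
E --0--> C
C --0--> B
B --1--> E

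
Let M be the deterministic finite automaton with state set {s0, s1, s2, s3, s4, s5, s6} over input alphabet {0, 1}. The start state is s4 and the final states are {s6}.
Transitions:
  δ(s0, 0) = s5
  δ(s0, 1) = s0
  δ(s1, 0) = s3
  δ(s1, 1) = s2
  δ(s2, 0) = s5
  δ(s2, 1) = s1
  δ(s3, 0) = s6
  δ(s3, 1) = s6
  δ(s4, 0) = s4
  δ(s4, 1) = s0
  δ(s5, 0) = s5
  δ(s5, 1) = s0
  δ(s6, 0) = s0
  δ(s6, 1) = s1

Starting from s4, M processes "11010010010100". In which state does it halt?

s4 --1--> s0
s0 --1--> s0
s0 --0--> s5
s5 --1--> s0
s0 --0--> s5
s5 --0--> s5
s5 --1--> s0
s0 --0--> s5
s5 --0--> s5
s5 --1--> s0
s0 --0--> s5
s5 --1--> s0
s0 --0--> s5
s5 --0--> s5

s5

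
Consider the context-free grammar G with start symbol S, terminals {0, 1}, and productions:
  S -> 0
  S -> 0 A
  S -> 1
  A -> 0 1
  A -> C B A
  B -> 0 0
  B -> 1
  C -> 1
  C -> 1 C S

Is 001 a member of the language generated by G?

S ⇒ 0A ⇒ 001

yes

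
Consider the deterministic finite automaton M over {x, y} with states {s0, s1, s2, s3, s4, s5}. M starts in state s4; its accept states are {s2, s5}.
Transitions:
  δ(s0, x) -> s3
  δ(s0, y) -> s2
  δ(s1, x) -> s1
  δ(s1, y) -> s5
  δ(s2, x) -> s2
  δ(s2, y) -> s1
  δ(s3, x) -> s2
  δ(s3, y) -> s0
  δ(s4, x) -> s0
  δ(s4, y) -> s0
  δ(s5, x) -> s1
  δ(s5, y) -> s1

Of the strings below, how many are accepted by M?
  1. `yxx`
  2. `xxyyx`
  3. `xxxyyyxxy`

`yxx`: accepted
`xxyyx`: accepted
`xxxyyyxxy`: accepted

3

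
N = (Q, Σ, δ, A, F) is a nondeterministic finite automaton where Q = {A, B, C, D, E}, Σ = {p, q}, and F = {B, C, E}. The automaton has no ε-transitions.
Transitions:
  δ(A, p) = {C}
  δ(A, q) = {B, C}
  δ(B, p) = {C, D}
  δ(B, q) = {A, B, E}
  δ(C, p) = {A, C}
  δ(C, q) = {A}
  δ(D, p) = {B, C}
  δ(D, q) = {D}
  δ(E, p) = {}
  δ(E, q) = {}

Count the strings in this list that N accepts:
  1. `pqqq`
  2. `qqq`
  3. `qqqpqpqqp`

3

`pqqq`: accepted
`qqq`: accepted
`qqqpqpqqp`: accepted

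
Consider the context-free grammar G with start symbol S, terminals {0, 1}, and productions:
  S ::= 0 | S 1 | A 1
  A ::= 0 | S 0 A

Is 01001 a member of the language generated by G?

yes

S ⇒ A1 ⇒ S0A1 ⇒ S10A1 ⇒ 010A1 ⇒ 01001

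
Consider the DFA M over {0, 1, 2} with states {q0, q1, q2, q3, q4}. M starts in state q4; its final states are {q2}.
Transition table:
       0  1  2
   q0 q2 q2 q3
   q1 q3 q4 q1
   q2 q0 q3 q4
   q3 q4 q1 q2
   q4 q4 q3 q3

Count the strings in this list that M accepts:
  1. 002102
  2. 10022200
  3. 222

1

002102: accepted
10022200: rejected
222: rejected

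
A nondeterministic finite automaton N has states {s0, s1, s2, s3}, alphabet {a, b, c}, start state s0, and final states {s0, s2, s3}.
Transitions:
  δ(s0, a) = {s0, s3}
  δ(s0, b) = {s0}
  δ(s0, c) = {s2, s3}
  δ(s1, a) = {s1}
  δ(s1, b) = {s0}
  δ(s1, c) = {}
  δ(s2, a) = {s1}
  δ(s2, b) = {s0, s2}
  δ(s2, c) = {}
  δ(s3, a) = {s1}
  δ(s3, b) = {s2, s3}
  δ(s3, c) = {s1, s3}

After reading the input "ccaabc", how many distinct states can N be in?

Start: {s0}
read c: {s2, s3}
read c: {s1, s3}
read a: {s1}
read a: {s1}
read b: {s0}
read c: {s2, s3}
Final reachable set {s2, s3} has 2 states.

2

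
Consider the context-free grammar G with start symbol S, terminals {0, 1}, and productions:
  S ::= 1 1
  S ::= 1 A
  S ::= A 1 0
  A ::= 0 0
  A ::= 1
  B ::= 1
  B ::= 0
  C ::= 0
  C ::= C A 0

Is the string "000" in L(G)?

no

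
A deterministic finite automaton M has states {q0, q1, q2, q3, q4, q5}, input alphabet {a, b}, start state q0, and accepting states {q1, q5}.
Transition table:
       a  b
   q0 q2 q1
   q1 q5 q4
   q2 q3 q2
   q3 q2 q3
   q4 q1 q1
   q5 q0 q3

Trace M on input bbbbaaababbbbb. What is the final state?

q3

q0 --b--> q1
q1 --b--> q4
q4 --b--> q1
q1 --b--> q4
q4 --a--> q1
q1 --a--> q5
q5 --a--> q0
q0 --b--> q1
q1 --a--> q5
q5 --b--> q3
q3 --b--> q3
q3 --b--> q3
q3 --b--> q3
q3 --b--> q3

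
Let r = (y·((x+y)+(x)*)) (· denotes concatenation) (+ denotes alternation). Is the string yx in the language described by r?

yes

Split as y·x: y matches y and ((x+y)+(x)*) matches x.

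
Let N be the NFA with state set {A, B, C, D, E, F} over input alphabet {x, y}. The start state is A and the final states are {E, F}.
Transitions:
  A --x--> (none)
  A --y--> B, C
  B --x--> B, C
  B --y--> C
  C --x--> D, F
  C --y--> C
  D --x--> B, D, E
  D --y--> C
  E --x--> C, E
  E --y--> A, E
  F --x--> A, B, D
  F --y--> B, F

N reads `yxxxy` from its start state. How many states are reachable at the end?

5

Start: {A}
read y: {B, C}
read x: {B, C, D, F}
read x: {A, B, C, D, E, F}
read x: {A, B, C, D, E, F}
read y: {A, B, C, E, F}
Final reachable set {A, B, C, E, F} has 5 states.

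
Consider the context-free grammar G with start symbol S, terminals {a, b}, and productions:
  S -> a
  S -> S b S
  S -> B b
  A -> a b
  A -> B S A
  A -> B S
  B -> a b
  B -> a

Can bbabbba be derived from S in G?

no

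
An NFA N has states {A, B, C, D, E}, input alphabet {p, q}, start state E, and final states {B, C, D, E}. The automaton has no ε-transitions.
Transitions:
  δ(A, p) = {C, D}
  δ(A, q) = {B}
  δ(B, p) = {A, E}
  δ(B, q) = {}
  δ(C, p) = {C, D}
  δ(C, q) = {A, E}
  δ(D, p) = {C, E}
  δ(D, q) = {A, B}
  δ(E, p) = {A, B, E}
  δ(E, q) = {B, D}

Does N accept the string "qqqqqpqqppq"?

rejected

Start: {E}
read q: {B, D}
read q: {A, B}
read q: {B}
read q: {}
The reachable set is empty and stays empty for the remaining 7 symbols.
Reachable ∩ accepting = {} — empty.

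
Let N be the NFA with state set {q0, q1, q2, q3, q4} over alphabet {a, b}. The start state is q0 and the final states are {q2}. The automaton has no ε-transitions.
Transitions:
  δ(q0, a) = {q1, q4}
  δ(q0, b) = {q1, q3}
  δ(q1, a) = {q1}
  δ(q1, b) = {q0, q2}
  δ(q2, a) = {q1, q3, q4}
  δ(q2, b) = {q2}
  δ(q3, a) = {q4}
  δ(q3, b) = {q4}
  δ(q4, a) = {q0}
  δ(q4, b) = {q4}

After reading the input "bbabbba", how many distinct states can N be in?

4

Start: {q0}
read b: {q1, q3}
read b: {q0, q2, q4}
read a: {q0, q1, q3, q4}
read b: {q0, q1, q2, q3, q4}
read b: {q0, q1, q2, q3, q4}
read b: {q0, q1, q2, q3, q4}
read a: {q0, q1, q3, q4}
Final reachable set {q0, q1, q3, q4} has 4 states.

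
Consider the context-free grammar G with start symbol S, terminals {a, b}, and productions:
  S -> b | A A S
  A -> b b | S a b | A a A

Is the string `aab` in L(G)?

no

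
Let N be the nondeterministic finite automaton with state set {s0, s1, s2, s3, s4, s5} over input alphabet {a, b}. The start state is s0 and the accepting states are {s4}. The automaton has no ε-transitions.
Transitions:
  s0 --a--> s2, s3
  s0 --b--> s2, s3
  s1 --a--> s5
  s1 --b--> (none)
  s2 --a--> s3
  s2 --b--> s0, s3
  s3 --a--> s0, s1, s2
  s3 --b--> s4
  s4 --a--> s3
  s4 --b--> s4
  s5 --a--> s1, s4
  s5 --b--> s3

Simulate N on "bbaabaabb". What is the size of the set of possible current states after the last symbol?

Start: {s0}
read b: {s2, s3}
read b: {s0, s3, s4}
read a: {s0, s1, s2, s3}
read a: {s0, s1, s2, s3, s5}
read b: {s0, s2, s3, s4}
read a: {s0, s1, s2, s3}
read a: {s0, s1, s2, s3, s5}
read b: {s0, s2, s3, s4}
read b: {s0, s2, s3, s4}
Final reachable set {s0, s2, s3, s4} has 4 states.

4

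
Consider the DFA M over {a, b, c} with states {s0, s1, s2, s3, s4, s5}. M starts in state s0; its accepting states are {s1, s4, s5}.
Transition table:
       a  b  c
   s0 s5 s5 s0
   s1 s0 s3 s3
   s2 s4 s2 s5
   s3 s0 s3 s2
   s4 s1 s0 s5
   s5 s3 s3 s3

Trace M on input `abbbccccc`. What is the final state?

s0 --a--> s5
s5 --b--> s3
s3 --b--> s3
s3 --b--> s3
s3 --c--> s2
s2 --c--> s5
s5 --c--> s3
s3 --c--> s2
s2 --c--> s5

s5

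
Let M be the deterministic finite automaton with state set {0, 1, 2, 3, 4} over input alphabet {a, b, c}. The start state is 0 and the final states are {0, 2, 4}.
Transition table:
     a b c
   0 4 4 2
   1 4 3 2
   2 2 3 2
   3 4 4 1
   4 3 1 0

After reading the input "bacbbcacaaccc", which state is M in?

2

0 --b--> 4
4 --a--> 3
3 --c--> 1
1 --b--> 3
3 --b--> 4
4 --c--> 0
0 --a--> 4
4 --c--> 0
0 --a--> 4
4 --a--> 3
3 --c--> 1
1 --c--> 2
2 --c--> 2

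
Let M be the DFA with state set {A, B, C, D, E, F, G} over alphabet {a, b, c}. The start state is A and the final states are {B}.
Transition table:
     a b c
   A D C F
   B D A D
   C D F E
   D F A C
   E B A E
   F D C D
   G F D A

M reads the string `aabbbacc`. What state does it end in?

E

A --a--> D
D --a--> F
F --b--> C
C --b--> F
F --b--> C
C --a--> D
D --c--> C
C --c--> E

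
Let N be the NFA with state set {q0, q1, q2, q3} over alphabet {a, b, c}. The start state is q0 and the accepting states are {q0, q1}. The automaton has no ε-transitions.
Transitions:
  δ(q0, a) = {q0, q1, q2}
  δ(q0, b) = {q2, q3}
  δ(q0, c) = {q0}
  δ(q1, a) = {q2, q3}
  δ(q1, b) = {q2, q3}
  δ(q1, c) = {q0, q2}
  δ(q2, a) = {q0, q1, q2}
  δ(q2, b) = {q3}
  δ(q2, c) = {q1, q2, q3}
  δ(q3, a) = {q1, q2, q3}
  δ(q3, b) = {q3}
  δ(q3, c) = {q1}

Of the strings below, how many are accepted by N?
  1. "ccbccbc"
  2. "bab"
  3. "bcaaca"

"ccbccbc": accepted
"bab": rejected
"bcaaca": accepted

2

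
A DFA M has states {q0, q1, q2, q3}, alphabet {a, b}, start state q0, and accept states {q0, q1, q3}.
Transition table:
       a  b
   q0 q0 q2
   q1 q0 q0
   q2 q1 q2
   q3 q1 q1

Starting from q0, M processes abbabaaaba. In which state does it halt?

q0 --a--> q0
q0 --b--> q2
q2 --b--> q2
q2 --a--> q1
q1 --b--> q0
q0 --a--> q0
q0 --a--> q0
q0 --a--> q0
q0 --b--> q2
q2 --a--> q1

q1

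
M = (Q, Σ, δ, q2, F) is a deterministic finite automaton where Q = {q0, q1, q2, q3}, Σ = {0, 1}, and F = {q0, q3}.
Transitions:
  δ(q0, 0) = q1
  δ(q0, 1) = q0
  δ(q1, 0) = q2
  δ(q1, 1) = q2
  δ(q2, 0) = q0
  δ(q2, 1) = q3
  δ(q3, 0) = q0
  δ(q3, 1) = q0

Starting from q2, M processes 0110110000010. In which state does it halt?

q2 --0--> q0
q0 --1--> q0
q0 --1--> q0
q0 --0--> q1
q1 --1--> q2
q2 --1--> q3
q3 --0--> q0
q0 --0--> q1
q1 --0--> q2
q2 --0--> q0
q0 --0--> q1
q1 --1--> q2
q2 --0--> q0

q0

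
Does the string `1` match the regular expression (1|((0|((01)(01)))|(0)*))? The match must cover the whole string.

The left alternative 1 matches 1.

yes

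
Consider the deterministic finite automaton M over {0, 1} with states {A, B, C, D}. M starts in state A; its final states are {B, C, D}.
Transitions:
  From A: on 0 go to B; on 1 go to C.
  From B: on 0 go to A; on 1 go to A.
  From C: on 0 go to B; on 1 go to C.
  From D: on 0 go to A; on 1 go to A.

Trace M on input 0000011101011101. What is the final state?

A

A --0--> B
B --0--> A
A --0--> B
B --0--> A
A --0--> B
B --1--> A
A --1--> C
C --1--> C
C --0--> B
B --1--> A
A --0--> B
B --1--> A
A --1--> C
C --1--> C
C --0--> B
B --1--> A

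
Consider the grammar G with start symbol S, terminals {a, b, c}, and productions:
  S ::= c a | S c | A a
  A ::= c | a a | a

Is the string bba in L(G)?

no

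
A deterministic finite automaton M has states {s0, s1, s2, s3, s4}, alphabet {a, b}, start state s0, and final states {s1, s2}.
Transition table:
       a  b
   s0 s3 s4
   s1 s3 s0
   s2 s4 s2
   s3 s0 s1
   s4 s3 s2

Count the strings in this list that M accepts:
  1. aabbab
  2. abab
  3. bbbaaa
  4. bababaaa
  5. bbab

aabbab: accepted
abab: accepted
bbbaaa: rejected
bababaaa: rejected
bbab: accepted

3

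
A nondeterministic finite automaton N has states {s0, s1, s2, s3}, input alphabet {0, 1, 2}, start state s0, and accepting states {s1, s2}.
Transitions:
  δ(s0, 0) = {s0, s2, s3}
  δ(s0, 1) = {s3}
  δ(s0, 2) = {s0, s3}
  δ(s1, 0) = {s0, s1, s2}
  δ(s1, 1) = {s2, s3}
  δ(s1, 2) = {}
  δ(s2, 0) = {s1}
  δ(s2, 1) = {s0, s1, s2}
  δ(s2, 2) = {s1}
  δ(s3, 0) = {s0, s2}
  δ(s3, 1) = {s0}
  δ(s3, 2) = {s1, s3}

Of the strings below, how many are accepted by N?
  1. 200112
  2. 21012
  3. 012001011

200112: accepted
21012: accepted
012001011: accepted

3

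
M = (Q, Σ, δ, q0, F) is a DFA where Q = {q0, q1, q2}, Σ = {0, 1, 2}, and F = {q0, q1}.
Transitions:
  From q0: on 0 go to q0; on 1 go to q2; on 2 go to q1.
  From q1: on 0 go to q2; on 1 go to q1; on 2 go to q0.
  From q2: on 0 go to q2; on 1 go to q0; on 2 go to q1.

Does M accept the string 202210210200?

rejected

q0 --2--> q1
q1 --0--> q2
q2 --2--> q1
q1 --2--> q0
q0 --1--> q2
q2 --0--> q2
q2 --2--> q1
q1 --1--> q1
q1 --0--> q2
q2 --2--> q1
q1 --0--> q2
q2 --0--> q2
End in state q2, which is not an accepting state.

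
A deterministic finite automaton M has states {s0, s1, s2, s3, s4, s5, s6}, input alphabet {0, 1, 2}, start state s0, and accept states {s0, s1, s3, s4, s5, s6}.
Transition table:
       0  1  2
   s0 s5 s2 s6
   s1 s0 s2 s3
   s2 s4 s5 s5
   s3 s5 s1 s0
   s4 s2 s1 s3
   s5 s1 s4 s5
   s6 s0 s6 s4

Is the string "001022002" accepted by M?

accepted

s0 --0--> s5
s5 --0--> s1
s1 --1--> s2
s2 --0--> s4
s4 --2--> s3
s3 --2--> s0
s0 --0--> s5
s5 --0--> s1
s1 --2--> s3
End in state s3, which is an accepting state.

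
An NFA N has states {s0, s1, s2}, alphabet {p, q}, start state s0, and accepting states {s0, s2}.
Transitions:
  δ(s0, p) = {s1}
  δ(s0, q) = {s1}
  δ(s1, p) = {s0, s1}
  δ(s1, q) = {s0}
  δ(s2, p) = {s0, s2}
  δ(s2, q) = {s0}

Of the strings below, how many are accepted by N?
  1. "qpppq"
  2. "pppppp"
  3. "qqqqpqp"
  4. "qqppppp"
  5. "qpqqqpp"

"qpppq": accepted
"pppppp": accepted
"qqqqpqp": rejected
"qqppppp": accepted
"qpqqqpp": accepted

4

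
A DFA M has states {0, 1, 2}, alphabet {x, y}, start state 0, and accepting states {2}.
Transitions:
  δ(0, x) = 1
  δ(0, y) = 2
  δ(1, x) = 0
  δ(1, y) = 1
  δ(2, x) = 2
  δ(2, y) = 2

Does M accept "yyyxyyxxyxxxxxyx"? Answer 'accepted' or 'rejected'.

0 --y--> 2
2 --y--> 2
2 --y--> 2
2 --x--> 2
2 --y--> 2
2 --y--> 2
2 --x--> 2
2 --x--> 2
2 --y--> 2
2 --x--> 2
2 --x--> 2
2 --x--> 2
2 --x--> 2
2 --x--> 2
2 --y--> 2
2 --x--> 2
End in state 2, which is an accepting state.

accepted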